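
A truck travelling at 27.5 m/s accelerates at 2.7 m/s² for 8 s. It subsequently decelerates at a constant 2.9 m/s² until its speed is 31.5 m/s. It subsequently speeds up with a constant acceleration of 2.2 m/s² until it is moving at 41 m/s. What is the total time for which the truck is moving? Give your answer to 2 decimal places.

18.39 s

Phase 1 (accelerating): v₀ = 27.5 m/s, a = 2.7 m/s².
v = v₀ + at = 27.5 + (2.7)(8) = 49.1 m/s
Δx = v₀t + ½at² = 27.5·8 + 0.5·2.7·8² = 306 m

Phase 2 (decelerating): v₀ = 49.1 m/s, a = -2.9 m/s².
v = v₀ + at → t = (31.5 − 49.1) / -2.9 = 6.07 s
v² = v₀² + 2aΔx → Δx = (31.5² − 49.1²)/(2·-2.9) = 245 m

Phase 3 (accelerating): v₀ = 31.5 m/s, a = 2.2 m/s².
v = v₀ + at → t = (41 − 31.5) / 2.2 = 4.32 s
v² = v₀² + 2aΔx → Δx = (41² − 31.5²)/(2·2.2) = 157 m
Total time = 8.00 + 6.07 + 4.32 = 18.4 s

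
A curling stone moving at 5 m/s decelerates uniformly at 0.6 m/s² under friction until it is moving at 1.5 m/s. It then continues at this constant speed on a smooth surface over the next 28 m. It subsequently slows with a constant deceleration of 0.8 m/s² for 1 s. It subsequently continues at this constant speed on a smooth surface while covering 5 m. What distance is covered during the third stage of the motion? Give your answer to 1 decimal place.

1.1 m

Phase 1 (decelerating): v₀ = 5.00 m/s, a = -0.6 m/s².
v = v₀ + at → t = (1.5 − 5.00) / -0.6 = 5.83 s
v² = v₀² + 2aΔx → Δx = (1.5² − 5.00²)/(2·-0.6) = 19.0 m

Phase 2 (constant speed): v₀ = 1.50 m/s, a = 0 m/s².
Constant speed: t = d/v = 28/1.50 = 18.7 s

Phase 3 (decelerating): v₀ = 1.50 m/s, a = -0.8 m/s².
v = v₀ + at = 1.50 + (-0.8)(1) = 0.700 m/s
Δx = v₀t + ½at² = 1.50·1 + 0.5·-0.8·1² = 1.10 m
Distance in phase 3 = 1.10 m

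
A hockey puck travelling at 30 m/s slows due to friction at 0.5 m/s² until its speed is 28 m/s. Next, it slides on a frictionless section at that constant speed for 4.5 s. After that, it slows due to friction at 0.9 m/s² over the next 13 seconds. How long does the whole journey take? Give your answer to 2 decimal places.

21.50 s

Phase 1 (decelerating): v₀ = 30.0 m/s, a = -0.5 m/s².
v = v₀ + at → t = (28 − 30.0) / -0.5 = 4.00 s
v² = v₀² + 2aΔx → Δx = (28² − 30.0²)/(2·-0.5) = 116 m

Phase 2 (constant speed): v₀ = 28.0 m/s, a = 0 m/s².
v = v₀ + at = 28.0 + (0)(4.5) = 28.0 m/s
Δx = v₀t + ½at² = 28.0·4.5 + 0.5·0·4.5² = 126 m

Phase 3 (decelerating): v₀ = 28.0 m/s, a = -0.9 m/s².
v = v₀ + at = 28.0 + (-0.9)(13) = 16.3 m/s
Δx = v₀t + ½at² = 28.0·13 + 0.5·-0.9·13² = 288 m
Total time = 4.00 + 4.50 + 13.0 = 21.5 s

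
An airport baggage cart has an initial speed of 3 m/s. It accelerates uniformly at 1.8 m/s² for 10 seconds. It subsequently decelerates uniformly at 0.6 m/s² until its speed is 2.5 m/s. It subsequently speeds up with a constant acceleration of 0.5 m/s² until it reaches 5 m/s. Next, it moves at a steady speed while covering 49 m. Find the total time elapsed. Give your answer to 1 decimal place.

Phase 1 (accelerating): v₀ = 3.00 m/s, a = 1.8 m/s².
v = v₀ + at = 3.00 + (1.8)(10) = 21.0 m/s
Δx = v₀t + ½at² = 3.00·10 + 0.5·1.8·10² = 120 m

Phase 2 (decelerating): v₀ = 21.0 m/s, a = -0.6 m/s².
v = v₀ + at → t = (2.5 − 21.0) / -0.6 = 30.8 s
v² = v₀² + 2aΔx → Δx = (2.5² − 21.0²)/(2·-0.6) = 362 m

Phase 3 (accelerating): v₀ = 2.50 m/s, a = 0.5 m/s².
v = v₀ + at → t = (5 − 2.50) / 0.5 = 5.00 s
v² = v₀² + 2aΔx → Δx = (5² − 2.50²)/(2·0.5) = 18.8 m

Phase 4 (constant speed): v₀ = 5.00 m/s, a = 0 m/s².
Constant speed: t = d/v = 49/5.00 = 9.80 s
Total time = 10.0 + 30.8 + 5.00 + 9.80 = 55.6 s

55.6 s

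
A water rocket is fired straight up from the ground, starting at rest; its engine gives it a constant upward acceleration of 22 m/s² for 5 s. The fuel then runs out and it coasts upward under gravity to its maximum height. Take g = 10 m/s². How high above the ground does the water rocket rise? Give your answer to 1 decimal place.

880.0 m

Phase 1 (powered ascent): v₀ = 0 m/s, a = 22 m/s².
v = v₀ + at = 0 + (22)(5) = 110 m/s
Δx = v₀t + ½at² = 0·5 + 0.5·22·5² = 275 m

Phase 2 (coasting upward): v₀ = 110 m/s, a = -10 m/s².
v = v₀ + at → t = (0 − 110) / -10 = 11.0 s
v² = v₀² + 2aΔx → Δx = (0² − 110²)/(2·-10) = 605 m
Maximum height = 275 + 605 = 880 m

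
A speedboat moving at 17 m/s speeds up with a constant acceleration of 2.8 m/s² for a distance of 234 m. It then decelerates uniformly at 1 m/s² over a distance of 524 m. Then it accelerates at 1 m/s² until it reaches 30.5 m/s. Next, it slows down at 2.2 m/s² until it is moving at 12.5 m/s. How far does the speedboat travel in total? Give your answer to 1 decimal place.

1123.3 m

Phase 1 (accelerating): v₀ = 17.0 m/s, a = 2.8 m/s².
v² = v₀² + 2aΔx = 17.0² + 2·2.8·234 = 1600 → v = 40.0 m/s
t = (v − v₀)/a = (40.0 − 17.0)/2.8 = 8.21 s

Phase 2 (decelerating): v₀ = 40.0 m/s, a = -1 m/s².
v² = v₀² + 2aΔx = 40.0² + 2·-1·524 = 551 → v = 23.5 m/s
t = (v − v₀)/a = (23.5 − 40.0)/-1 = 16.5 s

Phase 3 (accelerating): v₀ = 23.5 m/s, a = 1 m/s².
v = v₀ + at → t = (30.5 − 23.5) / 1 = 7.02 s
v² = v₀² + 2aΔx → Δx = (30.5² − 23.5²)/(2·1) = 189 m

Phase 4 (decelerating): v₀ = 30.5 m/s, a = -2.2 m/s².
v = v₀ + at → t = (12.5 − 30.5) / -2.2 = 8.18 s
v² = v₀² + 2aΔx → Δx = (12.5² − 30.5²)/(2·-2.2) = 176 m
Total distance = 234 + 524 + 189 + 176 = 1120 m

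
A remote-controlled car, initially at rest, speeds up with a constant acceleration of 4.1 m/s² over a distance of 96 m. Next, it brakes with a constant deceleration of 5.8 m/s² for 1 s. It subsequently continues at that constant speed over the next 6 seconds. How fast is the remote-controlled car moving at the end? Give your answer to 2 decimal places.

Phase 1 (accelerating): v₀ = 0 m/s, a = 4.1 m/s².
v² = v₀² + 2aΔx = 0² + 2·4.1·96 = 787 → v = 28.1 m/s
t = (v − v₀)/a = (28.1 − 0)/4.1 = 6.84 s

Phase 2 (decelerating): v₀ = 28.1 m/s, a = -5.8 m/s².
v = v₀ + at = 28.1 + (-5.8)(1) = 22.3 m/s
Δx = v₀t + ½at² = 28.1·1 + 0.5·-5.8·1² = 25.2 m

Phase 3 (constant speed): v₀ = 22.3 m/s, a = 0 m/s².
v = v₀ + at = 22.3 + (0)(6) = 22.3 m/s
Δx = v₀t + ½at² = 22.3·6 + 0.5·0·6² = 134 m
Final speed = 22.3 m/s

22.26 m/s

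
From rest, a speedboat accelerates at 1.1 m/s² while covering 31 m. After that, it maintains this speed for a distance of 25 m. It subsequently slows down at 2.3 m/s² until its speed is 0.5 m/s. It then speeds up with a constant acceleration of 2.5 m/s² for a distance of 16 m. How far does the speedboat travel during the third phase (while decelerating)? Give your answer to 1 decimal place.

14.8 m

Phase 1 (accelerating): v₀ = 0 m/s, a = 1.1 m/s².
v² = v₀² + 2aΔx = 0² + 2·1.1·31 = 68.2 → v = 8.26 m/s
t = (v − v₀)/a = (8.26 − 0)/1.1 = 7.51 s

Phase 2 (constant speed): v₀ = 8.26 m/s, a = 0 m/s².
Constant speed: t = d/v = 25/8.26 = 3.03 s

Phase 3 (decelerating): v₀ = 8.26 m/s, a = -2.3 m/s².
v = v₀ + at → t = (0.5 − 8.26) / -2.3 = 3.37 s
v² = v₀² + 2aΔx → Δx = (0.5² − 8.26²)/(2·-2.3) = 14.8 m
Distance in phase 3 = 14.8 m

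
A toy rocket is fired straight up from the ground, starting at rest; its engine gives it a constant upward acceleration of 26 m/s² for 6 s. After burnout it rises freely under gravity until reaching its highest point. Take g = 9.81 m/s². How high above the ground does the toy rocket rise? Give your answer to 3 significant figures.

Phase 1 (powered ascent): v₀ = 0 m/s, a = 26 m/s².
v = v₀ + at = 0 + (26)(6) = 156 m/s
Δx = v₀t + ½at² = 0·6 + 0.5·26·6² = 468 m

Phase 2 (coasting upward): v₀ = 156 m/s, a = -9.81 m/s².
v = v₀ + at → t = (0 − 156) / -9.81 = 15.9 s
v² = v₀² + 2aΔx → Δx = (0² − 156²)/(2·-9.81) = 1240 m
Maximum height = 468 + 1240 = 1710 m

1710 m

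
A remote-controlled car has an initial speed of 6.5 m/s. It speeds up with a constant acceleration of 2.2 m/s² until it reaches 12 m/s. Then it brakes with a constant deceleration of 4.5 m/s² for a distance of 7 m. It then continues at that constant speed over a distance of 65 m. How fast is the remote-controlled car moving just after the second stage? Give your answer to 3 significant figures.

Phase 1 (accelerating): v₀ = 6.50 m/s, a = 2.2 m/s².
v = v₀ + at → t = (12 − 6.50) / 2.2 = 2.50 s
v² = v₀² + 2aΔx → Δx = (12² − 6.50²)/(2·2.2) = 23.1 m

Phase 2 (decelerating): v₀ = 12.0 m/s, a = -4.5 m/s².
v² = v₀² + 2aΔx = 12.0² + 2·-4.5·7 = 81.0 → v = 9.00 m/s
t = (v − v₀)/a = (9.00 − 12.0)/-4.5 = 0.667 s
Speed at end of phase 2 = 9.00 m/s

9.00 m/s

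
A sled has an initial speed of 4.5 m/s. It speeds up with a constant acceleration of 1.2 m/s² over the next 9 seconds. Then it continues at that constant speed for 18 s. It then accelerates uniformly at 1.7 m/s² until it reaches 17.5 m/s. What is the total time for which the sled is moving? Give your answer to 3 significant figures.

28.3 s

Phase 1 (accelerating): v₀ = 4.50 m/s, a = 1.2 m/s².
v = v₀ + at = 4.50 + (1.2)(9) = 15.3 m/s
Δx = v₀t + ½at² = 4.50·9 + 0.5·1.2·9² = 89.1 m

Phase 2 (constant speed): v₀ = 15.3 m/s, a = 0 m/s².
v = v₀ + at = 15.3 + (0)(18) = 15.3 m/s
Δx = v₀t + ½at² = 15.3·18 + 0.5·0·18² = 275 m

Phase 3 (accelerating): v₀ = 15.3 m/s, a = 1.7 m/s².
v = v₀ + at → t = (17.5 − 15.3) / 1.7 = 1.29 s
v² = v₀² + 2aΔx → Δx = (17.5² − 15.3²)/(2·1.7) = 21.2 m
Total time = 9.00 + 18.0 + 1.29 = 28.3 s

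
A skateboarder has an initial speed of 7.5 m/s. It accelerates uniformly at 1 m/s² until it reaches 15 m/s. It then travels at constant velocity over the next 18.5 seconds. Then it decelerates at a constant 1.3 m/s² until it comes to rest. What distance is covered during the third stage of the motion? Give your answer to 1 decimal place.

Phase 1 (accelerating): v₀ = 7.50 m/s, a = 1 m/s².
v = v₀ + at → t = (15 − 7.50) / 1 = 7.50 s
v² = v₀² + 2aΔx → Δx = (15² − 7.50²)/(2·1) = 84.4 m

Phase 2 (constant speed): v₀ = 15.0 m/s, a = 0 m/s².
v = v₀ + at = 15.0 + (0)(18.5) = 15.0 m/s
Δx = v₀t + ½at² = 15.0·18.5 + 0.5·0·18.5² = 278 m

Phase 3 (decelerating): v₀ = 15.0 m/s, a = -1.3 m/s².
v = v₀ + at → t = (0 − 15.0) / -1.3 = 11.5 s
v² = v₀² + 2aΔx → Δx = (0² − 15.0²)/(2·-1.3) = 86.5 m
Distance in phase 3 = 86.5 m

86.5 m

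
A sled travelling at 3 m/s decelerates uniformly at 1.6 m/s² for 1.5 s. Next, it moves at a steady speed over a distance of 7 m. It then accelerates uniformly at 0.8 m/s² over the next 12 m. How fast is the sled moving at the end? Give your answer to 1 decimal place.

4.4 m/s

Phase 1 (decelerating): v₀ = 3.00 m/s, a = -1.6 m/s².
v = v₀ + at = 3.00 + (-1.6)(1.5) = 0.600 m/s
Δx = v₀t + ½at² = 3.00·1.5 + 0.5·-1.6·1.5² = 2.70 m

Phase 2 (constant speed): v₀ = 0.600 m/s, a = 0 m/s².
Constant speed: t = d/v = 7/0.600 = 11.7 s

Phase 3 (accelerating): v₀ = 0.600 m/s, a = 0.8 m/s².
v² = v₀² + 2aΔx = 0.600² + 2·0.8·12 = 19.6 → v = 4.42 m/s
t = (v − v₀)/a = (4.42 − 0.600)/0.8 = 4.78 s
Final speed = 4.42 m/s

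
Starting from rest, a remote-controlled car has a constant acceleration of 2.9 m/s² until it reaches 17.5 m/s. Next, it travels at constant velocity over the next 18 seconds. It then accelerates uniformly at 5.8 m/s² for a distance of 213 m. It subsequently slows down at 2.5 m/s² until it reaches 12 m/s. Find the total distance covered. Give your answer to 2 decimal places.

1107.41 m

Phase 1 (accelerating): v₀ = 0 m/s, a = 2.9 m/s².
v = v₀ + at → t = (17.5 − 0) / 2.9 = 6.03 s
v² = v₀² + 2aΔx → Δx = (17.5² − 0²)/(2·2.9) = 52.8 m

Phase 2 (constant speed): v₀ = 17.5 m/s, a = 0 m/s².
v = v₀ + at = 17.5 + (0)(18) = 17.5 m/s
Δx = v₀t + ½at² = 17.5·18 + 0.5·0·18² = 315 m

Phase 3 (accelerating): v₀ = 17.5 m/s, a = 5.8 m/s².
v² = v₀² + 2aΔx = 17.5² + 2·5.8·213 = 2780 → v = 52.7 m/s
t = (v − v₀)/a = (52.7 − 17.5)/5.8 = 6.07 s

Phase 4 (decelerating): v₀ = 52.7 m/s, a = -2.5 m/s².
v = v₀ + at → t = (12 − 52.7) / -2.5 = 16.3 s
v² = v₀² + 2aΔx → Δx = (12² − 52.7²)/(2·-2.5) = 527 m
Total distance = 52.8 + 315 + 213 + 527 = 1110 m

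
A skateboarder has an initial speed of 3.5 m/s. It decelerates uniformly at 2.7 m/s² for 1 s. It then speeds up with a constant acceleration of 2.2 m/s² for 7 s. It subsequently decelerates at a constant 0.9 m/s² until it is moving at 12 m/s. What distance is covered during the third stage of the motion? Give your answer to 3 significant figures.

Phase 1 (decelerating): v₀ = 3.50 m/s, a = -2.7 m/s².
v = v₀ + at = 3.50 + (-2.7)(1) = 0.800 m/s
Δx = v₀t + ½at² = 3.50·1 + 0.5·-2.7·1² = 2.15 m

Phase 2 (accelerating): v₀ = 0.800 m/s, a = 2.2 m/s².
v = v₀ + at = 0.800 + (2.2)(7) = 16.2 m/s
Δx = v₀t + ½at² = 0.800·7 + 0.5·2.2·7² = 59.5 m

Phase 3 (decelerating): v₀ = 16.2 m/s, a = -0.9 m/s².
v = v₀ + at → t = (12 − 16.2) / -0.9 = 4.67 s
v² = v₀² + 2aΔx → Δx = (12² − 16.2²)/(2·-0.9) = 65.8 m
Distance in phase 3 = 65.8 m

65.8 m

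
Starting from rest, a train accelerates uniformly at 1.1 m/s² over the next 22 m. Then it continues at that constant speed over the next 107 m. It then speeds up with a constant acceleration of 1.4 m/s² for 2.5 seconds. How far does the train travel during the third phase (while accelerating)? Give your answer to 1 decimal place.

Phase 1 (accelerating): v₀ = 0 m/s, a = 1.1 m/s².
v² = v₀² + 2aΔx = 0² + 2·1.1·22 = 48.4 → v = 6.96 m/s
t = (v − v₀)/a = (6.96 − 0)/1.1 = 6.32 s

Phase 2 (constant speed): v₀ = 6.96 m/s, a = 0 m/s².
Constant speed: t = d/v = 107/6.96 = 15.4 s

Phase 3 (accelerating): v₀ = 6.96 m/s, a = 1.4 m/s².
v = v₀ + at = 6.96 + (1.4)(2.5) = 10.5 m/s
Δx = v₀t + ½at² = 6.96·2.5 + 0.5·1.4·2.5² = 21.8 m
Distance in phase 3 = 21.8 m

21.8 m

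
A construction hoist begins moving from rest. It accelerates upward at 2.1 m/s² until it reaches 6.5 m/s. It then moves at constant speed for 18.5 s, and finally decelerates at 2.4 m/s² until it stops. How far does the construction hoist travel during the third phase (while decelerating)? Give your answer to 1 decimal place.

8.8 m

Phase 1 (accelerating): v₀ = 0 m/s, a = 2.1 m/s².
v = v₀ + at → t = (6.5 − 0) / 2.1 = 3.10 s
v² = v₀² + 2aΔx → Δx = (6.5² − 0²)/(2·2.1) = 10.1 m

Phase 2 (constant speed): v₀ = 6.50 m/s, a = 0 m/s².
v = v₀ + at = 6.50 + (0)(18.5) = 6.50 m/s
Δx = v₀t + ½at² = 6.50·18.5 + 0.5·0·18.5² = 120 m

Phase 3 (decelerating): v₀ = 6.50 m/s, a = -2.4 m/s².
v = v₀ + at → t = (0 − 6.50) / -2.4 = 2.71 s
v² = v₀² + 2aΔx → Δx = (0² − 6.50²)/(2·-2.4) = 8.80 m
Distance in phase 3 = 8.80 m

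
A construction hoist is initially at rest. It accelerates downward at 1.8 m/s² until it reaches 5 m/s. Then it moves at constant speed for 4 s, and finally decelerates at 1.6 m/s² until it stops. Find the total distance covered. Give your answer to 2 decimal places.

34.76 m

Phase 1 (accelerating): v₀ = 0 m/s, a = 1.8 m/s².
v = v₀ + at → t = (5 − 0) / 1.8 = 2.78 s
v² = v₀² + 2aΔx → Δx = (5² − 0²)/(2·1.8) = 6.94 m

Phase 2 (constant speed): v₀ = 5.00 m/s, a = 0 m/s².
v = v₀ + at = 5.00 + (0)(4) = 5.00 m/s
Δx = v₀t + ½at² = 5.00·4 + 0.5·0·4² = 20.0 m

Phase 3 (decelerating): v₀ = 5.00 m/s, a = -1.6 m/s².
v = v₀ + at → t = (0 − 5.00) / -1.6 = 3.12 s
v² = v₀² + 2aΔx → Δx = (0² − 5.00²)/(2·-1.6) = 7.81 m
Total distance = 6.94 + 20.0 + 7.81 = 34.8 m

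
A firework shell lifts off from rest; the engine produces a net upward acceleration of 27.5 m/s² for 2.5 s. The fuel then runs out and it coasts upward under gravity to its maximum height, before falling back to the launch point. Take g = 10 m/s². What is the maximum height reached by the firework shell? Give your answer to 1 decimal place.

Phase 1 (powered ascent): v₀ = 0 m/s, a = 27.5 m/s².
v = v₀ + at = 0 + (27.5)(2.5) = 68.8 m/s
Δx = v₀t + ½at² = 0·2.5 + 0.5·27.5·2.5² = 85.9 m

Phase 2 (coasting upward): v₀ = 68.8 m/s, a = -10 m/s².
v = v₀ + at → t = (0 − 68.8) / -10 = 6.88 s
v² = v₀² + 2aΔx → Δx = (0² − 68.8²)/(2·-10) = 236 m
Maximum height = 85.9 + 236 = 322 m

322.3 m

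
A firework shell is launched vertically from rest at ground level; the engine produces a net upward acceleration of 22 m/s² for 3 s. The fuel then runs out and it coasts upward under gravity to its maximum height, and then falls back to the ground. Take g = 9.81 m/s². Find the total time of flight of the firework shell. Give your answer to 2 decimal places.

Phase 1 (powered ascent): v₀ = 0 m/s, a = 22 m/s².
v = v₀ + at = 0 + (22)(3) = 66.0 m/s
Δx = v₀t + ½at² = 0·3 + 0.5·22·3² = 99.0 m

Phase 2 (coasting upward): v₀ = 66.0 m/s, a = -9.81 m/s².
v = v₀ + at → t = (0 − 66.0) / -9.81 = 6.73 s
v² = v₀² + 2aΔx → Δx = (0² − 66.0²)/(2·-9.81) = 222 m

Phase 3 (free fall): v₀ = 0 m/s, a = -9.81 m/s².
Falls 321 m from rest: t = √(2·321/9.81) = 8.09 s; v = g·t = 79.4 m/s.
Total time = 3.00 + 6.73 + 8.09 = 17.8 s

17.82 s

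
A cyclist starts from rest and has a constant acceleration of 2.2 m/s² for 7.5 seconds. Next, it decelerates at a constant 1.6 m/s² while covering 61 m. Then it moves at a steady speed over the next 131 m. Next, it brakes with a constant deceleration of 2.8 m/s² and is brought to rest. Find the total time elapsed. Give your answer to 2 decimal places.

30.39 s

Phase 1 (accelerating): v₀ = 0 m/s, a = 2.2 m/s².
v = v₀ + at = 0 + (2.2)(7.5) = 16.5 m/s
Δx = v₀t + ½at² = 0·7.5 + 0.5·2.2·7.5² = 61.9 m

Phase 2 (decelerating): v₀ = 16.5 m/s, a = -1.6 m/s².
v² = v₀² + 2aΔx = 16.5² + 2·-1.6·61 = 77.0 → v = 8.78 m/s
t = (v − v₀)/a = (8.78 − 16.5)/-1.6 = 4.83 s

Phase 3 (constant speed): v₀ = 8.78 m/s, a = 0 m/s².
Constant speed: t = d/v = 131/8.78 = 14.9 s

Phase 4 (decelerating): v₀ = 8.78 m/s, a = -2.8 m/s².
v = v₀ + at → t = (0 − 8.78) / -2.8 = 3.13 s
v² = v₀² + 2aΔx → Δx = (0² − 8.78²)/(2·-2.8) = 13.8 m
Total time = 7.50 + 4.83 + 14.9 + 3.13 = 30.4 s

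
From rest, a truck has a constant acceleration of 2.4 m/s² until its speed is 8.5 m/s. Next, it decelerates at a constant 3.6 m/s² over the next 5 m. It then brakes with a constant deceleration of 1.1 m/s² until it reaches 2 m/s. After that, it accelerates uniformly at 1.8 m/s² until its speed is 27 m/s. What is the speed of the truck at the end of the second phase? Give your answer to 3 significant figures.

6.02 m/s

Phase 1 (accelerating): v₀ = 0 m/s, a = 2.4 m/s².
v = v₀ + at → t = (8.5 − 0) / 2.4 = 3.54 s
v² = v₀² + 2aΔx → Δx = (8.5² − 0²)/(2·2.4) = 15.1 m

Phase 2 (decelerating): v₀ = 8.50 m/s, a = -3.6 m/s².
v² = v₀² + 2aΔx = 8.50² + 2·-3.6·5 = 36.2 → v = 6.02 m/s
t = (v − v₀)/a = (6.02 − 8.50)/-3.6 = 0.689 s
Speed at end of phase 2 = 6.02 m/s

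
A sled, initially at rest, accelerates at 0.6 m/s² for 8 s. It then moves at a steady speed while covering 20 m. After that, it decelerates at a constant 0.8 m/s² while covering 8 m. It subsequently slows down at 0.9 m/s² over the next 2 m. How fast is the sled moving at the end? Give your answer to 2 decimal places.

Phase 1 (accelerating): v₀ = 0 m/s, a = 0.6 m/s².
v = v₀ + at = 0 + (0.6)(8) = 4.80 m/s
Δx = v₀t + ½at² = 0·8 + 0.5·0.6·8² = 19.2 m

Phase 2 (constant speed): v₀ = 4.80 m/s, a = 0 m/s².
Constant speed: t = d/v = 20/4.80 = 4.17 s

Phase 3 (decelerating): v₀ = 4.80 m/s, a = -0.8 m/s².
v² = v₀² + 2aΔx = 4.80² + 2·-0.8·8 = 10.2 → v = 3.20 m/s
t = (v − v₀)/a = (3.20 − 4.80)/-0.8 = 2.00 s

Phase 4 (decelerating): v₀ = 3.20 m/s, a = -0.9 m/s².
v² = v₀² + 2aΔx = 3.20² + 2·-0.9·2 = 6.64 → v = 2.58 m/s
t = (v − v₀)/a = (2.58 − 3.20)/-0.9 = 0.692 s
Final speed = 2.58 m/s

2.58 m/s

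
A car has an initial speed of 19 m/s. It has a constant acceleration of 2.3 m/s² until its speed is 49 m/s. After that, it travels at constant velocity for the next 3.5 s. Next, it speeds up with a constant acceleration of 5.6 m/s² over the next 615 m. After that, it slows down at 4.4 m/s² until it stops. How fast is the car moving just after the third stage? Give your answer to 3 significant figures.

96.4 m/s

Phase 1 (accelerating): v₀ = 19.0 m/s, a = 2.3 m/s².
v = v₀ + at → t = (49 − 19.0) / 2.3 = 13.0 s
v² = v₀² + 2aΔx → Δx = (49² − 19.0²)/(2·2.3) = 443 m

Phase 2 (constant speed): v₀ = 49.0 m/s, a = 0 m/s².
v = v₀ + at = 49.0 + (0)(3.5) = 49.0 m/s
Δx = v₀t + ½at² = 49.0·3.5 + 0.5·0·3.5² = 172 m

Phase 3 (accelerating): v₀ = 49.0 m/s, a = 5.6 m/s².
v² = v₀² + 2aΔx = 49.0² + 2·5.6·615 = 9290 → v = 96.4 m/s
t = (v − v₀)/a = (96.4 − 49.0)/5.6 = 8.46 s
Speed at end of phase 3 = 96.4 m/s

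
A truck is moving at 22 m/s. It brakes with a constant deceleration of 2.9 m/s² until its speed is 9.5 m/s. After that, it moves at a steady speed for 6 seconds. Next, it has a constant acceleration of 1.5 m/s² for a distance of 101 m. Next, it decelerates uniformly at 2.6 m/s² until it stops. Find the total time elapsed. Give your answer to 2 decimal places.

Phase 1 (decelerating): v₀ = 22.0 m/s, a = -2.9 m/s².
v = v₀ + at → t = (9.5 − 22.0) / -2.9 = 4.31 s
v² = v₀² + 2aΔx → Δx = (9.5² − 22.0²)/(2·-2.9) = 67.9 m

Phase 2 (constant speed): v₀ = 9.50 m/s, a = 0 m/s².
v = v₀ + at = 9.50 + (0)(6) = 9.50 m/s
Δx = v₀t + ½at² = 9.50·6 + 0.5·0·6² = 57.0 m

Phase 3 (accelerating): v₀ = 9.50 m/s, a = 1.5 m/s².
v² = v₀² + 2aΔx = 9.50² + 2·1.5·101 = 393 → v = 19.8 m/s
t = (v − v₀)/a = (19.8 − 9.50)/1.5 = 6.89 s

Phase 4 (decelerating): v₀ = 19.8 m/s, a = -2.6 m/s².
v = v₀ + at → t = (0 − 19.8) / -2.6 = 7.63 s
v² = v₀² + 2aΔx → Δx = (0² − 19.8²)/(2·-2.6) = 75.6 m
Total time = 4.31 + 6.00 + 6.89 + 7.63 = 24.8 s

24.82 s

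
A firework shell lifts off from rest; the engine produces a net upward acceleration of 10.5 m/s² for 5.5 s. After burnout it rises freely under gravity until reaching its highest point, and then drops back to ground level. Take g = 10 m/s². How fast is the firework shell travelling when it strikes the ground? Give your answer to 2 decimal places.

Phase 1 (powered ascent): v₀ = 0 m/s, a = 10.5 m/s².
v = v₀ + at = 0 + (10.5)(5.5) = 57.8 m/s
Δx = v₀t + ½at² = 0·5.5 + 0.5·10.5·5.5² = 159 m

Phase 2 (coasting upward): v₀ = 57.8 m/s, a = -10 m/s².
v = v₀ + at → t = (0 − 57.8) / -10 = 5.78 s
v² = v₀² + 2aΔx → Δx = (0² − 57.8²)/(2·-10) = 167 m

Phase 3 (free fall): v₀ = 0 m/s, a = -10 m/s².
Falls 326 m from rest: t = √(2·326/10) = 8.07 s; v = g·t = 80.7 m/s.
Impact speed = 80.7 m/s

80.69 m/s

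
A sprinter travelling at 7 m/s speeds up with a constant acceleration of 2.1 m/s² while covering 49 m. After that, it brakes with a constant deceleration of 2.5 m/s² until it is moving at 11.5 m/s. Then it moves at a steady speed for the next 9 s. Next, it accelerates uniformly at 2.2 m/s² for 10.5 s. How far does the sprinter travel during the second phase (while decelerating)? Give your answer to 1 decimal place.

Phase 1 (accelerating): v₀ = 7.00 m/s, a = 2.1 m/s².
v² = v₀² + 2aΔx = 7.00² + 2·2.1·49 = 255 → v = 16.0 m/s
t = (v − v₀)/a = (16.0 − 7.00)/2.1 = 4.27 s

Phase 2 (decelerating): v₀ = 16.0 m/s, a = -2.5 m/s².
v = v₀ + at → t = (11.5 − 16.0) / -2.5 = 1.78 s
v² = v₀² + 2aΔx → Δx = (11.5² − 16.0²)/(2·-2.5) = 24.5 m
Distance in phase 2 = 24.5 m

24.5 m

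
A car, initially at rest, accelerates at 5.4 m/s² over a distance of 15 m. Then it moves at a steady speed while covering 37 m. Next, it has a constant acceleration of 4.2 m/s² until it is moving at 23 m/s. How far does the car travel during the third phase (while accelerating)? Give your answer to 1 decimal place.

Phase 1 (accelerating): v₀ = 0 m/s, a = 5.4 m/s².
v² = v₀² + 2aΔx = 0² + 2·5.4·15 = 162 → v = 12.7 m/s
t = (v − v₀)/a = (12.7 − 0)/5.4 = 2.36 s

Phase 2 (constant speed): v₀ = 12.7 m/s, a = 0 m/s².
Constant speed: t = d/v = 37/12.7 = 2.91 s

Phase 3 (accelerating): v₀ = 12.7 m/s, a = 4.2 m/s².
v = v₀ + at → t = (23 − 12.7) / 4.2 = 2.45 s
v² = v₀² + 2aΔx → Δx = (23² − 12.7²)/(2·4.2) = 43.7 m
Distance in phase 3 = 43.7 m

43.7 m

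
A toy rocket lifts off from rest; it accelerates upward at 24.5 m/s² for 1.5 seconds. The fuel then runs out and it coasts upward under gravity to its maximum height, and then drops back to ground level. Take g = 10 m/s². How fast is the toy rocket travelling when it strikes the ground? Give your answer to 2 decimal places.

43.61 m/s

Phase 1 (powered ascent): v₀ = 0 m/s, a = 24.5 m/s².
v = v₀ + at = 0 + (24.5)(1.5) = 36.8 m/s
Δx = v₀t + ½at² = 0·1.5 + 0.5·24.5·1.5² = 27.6 m

Phase 2 (coasting upward): v₀ = 36.8 m/s, a = -10 m/s².
v = v₀ + at → t = (0 − 36.8) / -10 = 3.67 s
v² = v₀² + 2aΔx → Δx = (0² − 36.8²)/(2·-10) = 67.5 m

Phase 3 (free fall): v₀ = 0 m/s, a = -10 m/s².
Falls 95.1 m from rest: t = √(2·95.1/10) = 4.36 s; v = g·t = 43.6 m/s.
Impact speed = 43.6 m/s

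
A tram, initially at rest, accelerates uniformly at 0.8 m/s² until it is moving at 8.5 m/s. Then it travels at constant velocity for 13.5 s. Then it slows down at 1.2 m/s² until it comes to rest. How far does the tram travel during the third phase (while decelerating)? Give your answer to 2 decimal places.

30.10 m

Phase 1 (accelerating): v₀ = 0 m/s, a = 0.8 m/s².
v = v₀ + at → t = (8.5 − 0) / 0.8 = 10.6 s
v² = v₀² + 2aΔx → Δx = (8.5² − 0²)/(2·0.8) = 45.2 m

Phase 2 (constant speed): v₀ = 8.50 m/s, a = 0 m/s².
v = v₀ + at = 8.50 + (0)(13.5) = 8.50 m/s
Δx = v₀t + ½at² = 8.50·13.5 + 0.5·0·13.5² = 115 m

Phase 3 (decelerating): v₀ = 8.50 m/s, a = -1.2 m/s².
v = v₀ + at → t = (0 − 8.50) / -1.2 = 7.08 s
v² = v₀² + 2aΔx → Δx = (0² − 8.50²)/(2·-1.2) = 30.1 m
Distance in phase 3 = 30.1 m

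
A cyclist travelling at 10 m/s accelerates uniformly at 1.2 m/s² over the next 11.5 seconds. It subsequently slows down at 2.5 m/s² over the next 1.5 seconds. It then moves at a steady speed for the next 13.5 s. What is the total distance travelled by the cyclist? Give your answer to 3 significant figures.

Phase 1 (accelerating): v₀ = 10.0 m/s, a = 1.2 m/s².
v = v₀ + at = 10.0 + (1.2)(11.5) = 23.8 m/s
Δx = v₀t + ½at² = 10.0·11.5 + 0.5·1.2·11.5² = 194 m

Phase 2 (decelerating): v₀ = 23.8 m/s, a = -2.5 m/s².
v = v₀ + at = 23.8 + (-2.5)(1.5) = 20.0 m/s
Δx = v₀t + ½at² = 23.8·1.5 + 0.5·-2.5·1.5² = 32.9 m

Phase 3 (constant speed): v₀ = 20.0 m/s, a = 0 m/s².
v = v₀ + at = 20.0 + (0)(13.5) = 20.0 m/s
Δx = v₀t + ½at² = 20.0·13.5 + 0.5·0·13.5² = 271 m
Total distance = 194 + 32.9 + 271 = 498 m

498 m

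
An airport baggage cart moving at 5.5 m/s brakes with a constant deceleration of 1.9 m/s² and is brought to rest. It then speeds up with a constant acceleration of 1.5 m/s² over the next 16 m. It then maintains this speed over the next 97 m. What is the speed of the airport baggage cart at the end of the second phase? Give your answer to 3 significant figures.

6.93 m/s

Phase 1 (decelerating): v₀ = 5.50 m/s, a = -1.9 m/s².
v = v₀ + at → t = (0 − 5.50) / -1.9 = 2.89 s
v² = v₀² + 2aΔx → Δx = (0² − 5.50²)/(2·-1.9) = 7.96 m

Phase 2 (accelerating): v₀ = 0 m/s, a = 1.5 m/s².
v² = v₀² + 2aΔx = 0² + 2·1.5·16 = 48.0 → v = 6.93 m/s
t = (v − v₀)/a = (6.93 − 0)/1.5 = 4.62 s
Speed at end of phase 2 = 6.93 m/s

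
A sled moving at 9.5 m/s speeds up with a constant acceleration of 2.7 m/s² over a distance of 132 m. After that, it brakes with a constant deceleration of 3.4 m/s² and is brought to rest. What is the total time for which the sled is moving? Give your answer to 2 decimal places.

Phase 1 (accelerating): v₀ = 9.50 m/s, a = 2.7 m/s².
v² = v₀² + 2aΔx = 9.50² + 2·2.7·132 = 803 → v = 28.3 m/s
t = (v − v₀)/a = (28.3 − 9.50)/2.7 = 6.98 s

Phase 2 (decelerating): v₀ = 28.3 m/s, a = -3.4 m/s².
v = v₀ + at → t = (0 − 28.3) / -3.4 = 8.33 s
v² = v₀² + 2aΔx → Δx = (0² − 28.3²)/(2·-3.4) = 118 m
Total time = 6.98 + 8.33 = 15.3 s

15.31 s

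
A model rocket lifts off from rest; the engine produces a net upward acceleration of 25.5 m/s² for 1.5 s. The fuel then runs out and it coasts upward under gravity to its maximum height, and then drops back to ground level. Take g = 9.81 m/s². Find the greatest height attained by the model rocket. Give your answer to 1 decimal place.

Phase 1 (powered ascent): v₀ = 0 m/s, a = 25.5 m/s².
v = v₀ + at = 0 + (25.5)(1.5) = 38.2 m/s
Δx = v₀t + ½at² = 0·1.5 + 0.5·25.5·1.5² = 28.7 m

Phase 2 (coasting upward): v₀ = 38.2 m/s, a = -9.81 m/s².
v = v₀ + at → t = (0 − 38.2) / -9.81 = 3.90 s
v² = v₀² + 2aΔx → Δx = (0² − 38.2²)/(2·-9.81) = 74.6 m
Maximum height = 28.7 + 74.6 = 103 m

103.3 m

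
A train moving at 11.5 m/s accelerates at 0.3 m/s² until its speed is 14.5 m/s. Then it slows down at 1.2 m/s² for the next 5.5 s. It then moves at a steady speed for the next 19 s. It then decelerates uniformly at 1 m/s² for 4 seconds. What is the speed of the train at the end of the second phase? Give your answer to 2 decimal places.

Phase 1 (accelerating): v₀ = 11.5 m/s, a = 0.3 m/s².
v = v₀ + at → t = (14.5 − 11.5) / 0.3 = 10.0 s
v² = v₀² + 2aΔx → Δx = (14.5² − 11.5²)/(2·0.3) = 130 m

Phase 2 (decelerating): v₀ = 14.5 m/s, a = -1.2 m/s².
v = v₀ + at = 14.5 + (-1.2)(5.5) = 7.90 m/s
Δx = v₀t + ½at² = 14.5·5.5 + 0.5·-1.2·5.5² = 61.6 m
Speed at end of phase 2 = 7.90 m/s

7.90 m/s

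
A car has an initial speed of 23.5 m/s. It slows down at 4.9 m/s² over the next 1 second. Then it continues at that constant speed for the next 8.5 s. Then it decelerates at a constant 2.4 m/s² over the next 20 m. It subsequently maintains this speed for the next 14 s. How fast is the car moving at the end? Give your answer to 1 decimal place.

15.8 m/s

Phase 1 (decelerating): v₀ = 23.5 m/s, a = -4.9 m/s².
v = v₀ + at = 23.5 + (-4.9)(1) = 18.6 m/s
Δx = v₀t + ½at² = 23.5·1 + 0.5·-4.9·1² = 21.1 m

Phase 2 (constant speed): v₀ = 18.6 m/s, a = 0 m/s².
v = v₀ + at = 18.6 + (0)(8.5) = 18.6 m/s
Δx = v₀t + ½at² = 18.6·8.5 + 0.5·0·8.5² = 158 m

Phase 3 (decelerating): v₀ = 18.6 m/s, a = -2.4 m/s².
v² = v₀² + 2aΔx = 18.6² + 2·-2.4·20 = 250 → v = 15.8 m/s
t = (v − v₀)/a = (15.8 − 18.6)/-2.4 = 1.16 s

Phase 4 (constant speed): v₀ = 15.8 m/s, a = 0 m/s².
v = v₀ + at = 15.8 + (0)(14) = 15.8 m/s
Δx = v₀t + ½at² = 15.8·14 + 0.5·0·14² = 221 m
Final speed = 15.8 m/s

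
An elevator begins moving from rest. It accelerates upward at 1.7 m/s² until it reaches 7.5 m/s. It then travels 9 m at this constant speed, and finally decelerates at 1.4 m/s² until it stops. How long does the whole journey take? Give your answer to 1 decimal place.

Phase 1 (accelerating): v₀ = 0 m/s, a = 1.7 m/s².
v = v₀ + at → t = (7.5 − 0) / 1.7 = 4.41 s
v² = v₀² + 2aΔx → Δx = (7.5² − 0²)/(2·1.7) = 16.5 m

Phase 2 (constant speed): v₀ = 7.50 m/s, a = 0 m/s².
Constant speed: t = d/v = 9/7.50 = 1.20 s

Phase 3 (decelerating): v₀ = 7.50 m/s, a = -1.4 m/s².
v = v₀ + at → t = (0 − 7.50) / -1.4 = 5.36 s
v² = v₀² + 2aΔx → Δx = (0² − 7.50²)/(2·-1.4) = 20.1 m
Total time = 4.41 + 1.20 + 5.36 = 11.0 s

11.0 s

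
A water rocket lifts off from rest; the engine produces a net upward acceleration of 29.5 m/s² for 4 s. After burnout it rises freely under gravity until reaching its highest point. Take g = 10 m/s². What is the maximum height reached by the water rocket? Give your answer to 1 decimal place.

Phase 1 (powered ascent): v₀ = 0 m/s, a = 29.5 m/s².
v = v₀ + at = 0 + (29.5)(4) = 118 m/s
Δx = v₀t + ½at² = 0·4 + 0.5·29.5·4² = 236 m

Phase 2 (coasting upward): v₀ = 118 m/s, a = -10 m/s².
v = v₀ + at → t = (0 − 118) / -10 = 11.8 s
v² = v₀² + 2aΔx → Δx = (0² − 118²)/(2·-10) = 696 m
Maximum height = 236 + 696 = 932 m

932.2 m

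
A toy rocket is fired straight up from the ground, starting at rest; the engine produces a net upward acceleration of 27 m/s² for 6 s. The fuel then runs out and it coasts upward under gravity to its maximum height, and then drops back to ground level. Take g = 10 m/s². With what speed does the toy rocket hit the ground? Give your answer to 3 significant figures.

190 m/s

Phase 1 (powered ascent): v₀ = 0 m/s, a = 27 m/s².
v = v₀ + at = 0 + (27)(6) = 162 m/s
Δx = v₀t + ½at² = 0·6 + 0.5·27·6² = 486 m

Phase 2 (coasting upward): v₀ = 162 m/s, a = -10 m/s².
v = v₀ + at → t = (0 − 162) / -10 = 16.2 s
v² = v₀² + 2aΔx → Δx = (0² − 162²)/(2·-10) = 1310 m

Phase 3 (free fall): v₀ = 0 m/s, a = -10 m/s².
Falls 1800 m from rest: t = √(2·1800/10) = 19.0 s; v = g·t = 190 m/s.
Impact speed = 190 m/s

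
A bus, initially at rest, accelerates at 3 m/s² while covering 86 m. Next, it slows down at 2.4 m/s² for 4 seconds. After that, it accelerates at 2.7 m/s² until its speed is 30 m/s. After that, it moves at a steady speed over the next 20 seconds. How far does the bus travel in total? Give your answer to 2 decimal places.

Phase 1 (accelerating): v₀ = 0 m/s, a = 3 m/s².
v² = v₀² + 2aΔx = 0² + 2·3·86 = 516 → v = 22.7 m/s
t = (v − v₀)/a = (22.7 − 0)/3 = 7.57 s

Phase 2 (decelerating): v₀ = 22.7 m/s, a = -2.4 m/s².
v = v₀ + at = 22.7 + (-2.4)(4) = 13.1 m/s
Δx = v₀t + ½at² = 22.7·4 + 0.5·-2.4·4² = 71.7 m

Phase 3 (accelerating): v₀ = 13.1 m/s, a = 2.7 m/s².
v = v₀ + at → t = (30 − 13.1) / 2.7 = 6.25 s
v² = v₀² + 2aΔx → Δx = (30² − 13.1²)/(2·2.7) = 135 m

Phase 4 (constant speed): v₀ = 30.0 m/s, a = 0 m/s².
v = v₀ + at = 30.0 + (0)(20) = 30.0 m/s
Δx = v₀t + ½at² = 30.0·20 + 0.5·0·20² = 600 m
Total distance = 86.0 + 71.7 + 135 + 600 = 892 m

892.47 m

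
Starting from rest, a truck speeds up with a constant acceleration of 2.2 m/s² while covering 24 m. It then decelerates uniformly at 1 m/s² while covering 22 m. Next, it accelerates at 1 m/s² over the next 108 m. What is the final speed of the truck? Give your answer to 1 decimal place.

16.7 m/s

Phase 1 (accelerating): v₀ = 0 m/s, a = 2.2 m/s².
v² = v₀² + 2aΔx = 0² + 2·2.2·24 = 106 → v = 10.3 m/s
t = (v − v₀)/a = (10.3 − 0)/2.2 = 4.67 s

Phase 2 (decelerating): v₀ = 10.3 m/s, a = -1 m/s².
v² = v₀² + 2aΔx = 10.3² + 2·-1·22 = 61.6 → v = 7.85 m/s
t = (v − v₀)/a = (7.85 − 10.3)/-1 = 2.43 s

Phase 3 (accelerating): v₀ = 7.85 m/s, a = 1 m/s².
v² = v₀² + 2aΔx = 7.85² + 2·1·108 = 278 → v = 16.7 m/s
t = (v − v₀)/a = (16.7 − 7.85)/1 = 8.81 s
Final speed = 16.7 m/s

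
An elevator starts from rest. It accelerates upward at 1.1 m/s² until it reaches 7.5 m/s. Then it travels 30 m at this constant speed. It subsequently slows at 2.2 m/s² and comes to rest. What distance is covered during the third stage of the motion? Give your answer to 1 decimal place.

12.8 m

Phase 1 (accelerating): v₀ = 0 m/s, a = 1.1 m/s².
v = v₀ + at → t = (7.5 − 0) / 1.1 = 6.82 s
v² = v₀² + 2aΔx → Δx = (7.5² − 0²)/(2·1.1) = 25.6 m

Phase 2 (constant speed): v₀ = 7.50 m/s, a = 0 m/s².
Constant speed: t = d/v = 30/7.50 = 4.00 s

Phase 3 (decelerating): v₀ = 7.50 m/s, a = -2.2 m/s².
v = v₀ + at → t = (0 − 7.50) / -2.2 = 3.41 s
v² = v₀² + 2aΔx → Δx = (0² − 7.50²)/(2·-2.2) = 12.8 m
Distance in phase 3 = 12.8 m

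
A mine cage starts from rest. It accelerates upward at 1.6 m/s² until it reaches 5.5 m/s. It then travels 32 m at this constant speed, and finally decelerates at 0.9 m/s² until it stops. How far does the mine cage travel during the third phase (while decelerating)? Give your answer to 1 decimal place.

16.8 m

Phase 1 (accelerating): v₀ = 0 m/s, a = 1.6 m/s².
v = v₀ + at → t = (5.5 − 0) / 1.6 = 3.44 s
v² = v₀² + 2aΔx → Δx = (5.5² − 0²)/(2·1.6) = 9.45 m

Phase 2 (constant speed): v₀ = 5.50 m/s, a = 0 m/s².
Constant speed: t = d/v = 32/5.50 = 5.82 s

Phase 3 (decelerating): v₀ = 5.50 m/s, a = -0.9 m/s².
v = v₀ + at → t = (0 − 5.50) / -0.9 = 6.11 s
v² = v₀² + 2aΔx → Δx = (0² − 5.50²)/(2·-0.9) = 16.8 m
Distance in phase 3 = 16.8 m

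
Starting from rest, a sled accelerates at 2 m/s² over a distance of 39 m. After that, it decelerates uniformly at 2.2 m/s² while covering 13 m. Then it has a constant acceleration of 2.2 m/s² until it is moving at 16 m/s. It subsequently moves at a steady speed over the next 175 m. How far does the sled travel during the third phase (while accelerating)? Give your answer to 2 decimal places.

Phase 1 (accelerating): v₀ = 0 m/s, a = 2 m/s².
v² = v₀² + 2aΔx = 0² + 2·2·39 = 156 → v = 12.5 m/s
t = (v − v₀)/a = (12.5 − 0)/2 = 6.24 s

Phase 2 (decelerating): v₀ = 12.5 m/s, a = -2.2 m/s².
v² = v₀² + 2aΔx = 12.5² + 2·-2.2·13 = 98.8 → v = 9.94 m/s
t = (v − v₀)/a = (9.94 − 12.5)/-2.2 = 1.16 s

Phase 3 (accelerating): v₀ = 9.94 m/s, a = 2.2 m/s².
v = v₀ + at → t = (16 − 9.94) / 2.2 = 2.75 s
v² = v₀² + 2aΔx → Δx = (16² − 9.94²)/(2·2.2) = 35.7 m
Distance in phase 3 = 35.7 m

35.73 m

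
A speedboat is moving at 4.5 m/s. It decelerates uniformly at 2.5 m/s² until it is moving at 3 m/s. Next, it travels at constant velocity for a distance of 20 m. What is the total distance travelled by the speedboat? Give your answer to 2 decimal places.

22.25 m

Phase 1 (decelerating): v₀ = 4.50 m/s, a = -2.5 m/s².
v = v₀ + at → t = (3 − 4.50) / -2.5 = 0.600 s
v² = v₀² + 2aΔx → Δx = (3² − 4.50²)/(2·-2.5) = 2.25 m

Phase 2 (constant speed): v₀ = 3.00 m/s, a = 0 m/s².
Constant speed: t = d/v = 20/3.00 = 6.67 s
Total distance = 2.25 + 20.0 = 22.2 m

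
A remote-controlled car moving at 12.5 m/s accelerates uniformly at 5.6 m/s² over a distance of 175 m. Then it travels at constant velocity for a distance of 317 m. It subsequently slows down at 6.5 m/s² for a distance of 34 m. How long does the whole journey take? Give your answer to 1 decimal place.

Phase 1 (accelerating): v₀ = 12.5 m/s, a = 5.6 m/s².
v² = v₀² + 2aΔx = 12.5² + 2·5.6·175 = 2120 → v = 46.0 m/s
t = (v − v₀)/a = (46.0 − 12.5)/5.6 = 5.98 s

Phase 2 (constant speed): v₀ = 46.0 m/s, a = 0 m/s².
Constant speed: t = d/v = 317/46.0 = 6.89 s

Phase 3 (decelerating): v₀ = 46.0 m/s, a = -6.5 m/s².
v² = v₀² + 2aΔx = 46.0² + 2·-6.5·34 = 1670 → v = 40.9 m/s
t = (v − v₀)/a = (40.9 − 46.0)/-6.5 = 0.782 s
Total time = 5.98 + 6.89 + 0.782 = 13.7 s

13.7 s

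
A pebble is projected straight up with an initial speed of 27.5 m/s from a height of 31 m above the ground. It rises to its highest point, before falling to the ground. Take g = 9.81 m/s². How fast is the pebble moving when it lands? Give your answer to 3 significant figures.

36.9 m/s

Phase 1 (rising): v₀ = 27.5 m/s, a = -9.81 m/s².
v = v₀ + at → t = (0 − 27.5) / -9.81 = 2.80 s
v² = v₀² + 2aΔx → Δx = (0² − 27.5²)/(2·-9.81) = 38.5 m

Phase 2 (falling): v₀ = 0 m/s, a = -9.81 m/s².
Falls 69.5 m from rest: t = √(2·69.5/9.81) = 3.77 s; v = g·t = 36.9 m/s.
Final speed = 36.9 m/s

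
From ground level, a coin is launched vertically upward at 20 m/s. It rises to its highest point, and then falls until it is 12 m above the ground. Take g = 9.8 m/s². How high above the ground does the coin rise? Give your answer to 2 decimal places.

20.41 m

Phase 1 (rising): v₀ = 20.0 m/s, a = -9.8 m/s².
v = v₀ + at → t = (0 − 20.0) / -9.8 = 2.04 s
v² = v₀² + 2aΔx → Δx = (0² − 20.0²)/(2·-9.8) = 20.4 m
Maximum height = 20.4 m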